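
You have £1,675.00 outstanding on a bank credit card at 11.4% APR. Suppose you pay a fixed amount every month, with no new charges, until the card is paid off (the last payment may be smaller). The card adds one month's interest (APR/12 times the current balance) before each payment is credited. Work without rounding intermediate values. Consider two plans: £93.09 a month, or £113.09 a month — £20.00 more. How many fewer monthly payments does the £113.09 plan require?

Monthly rate r = 11.4%/12 = 0.95% = 0.0095.
At £93.09/mo: n = ⌈−ln(1 − rB₀/P)/ln(1+r)⌉ = 20 payments (last £76.96); total interest = total paid − £1,675.00 = £170.67.
At £113.09/mo: 17 payments (last £4.35); total interest £138.79.
Payments saved = 20 − 17 = 3.

3 fewer payments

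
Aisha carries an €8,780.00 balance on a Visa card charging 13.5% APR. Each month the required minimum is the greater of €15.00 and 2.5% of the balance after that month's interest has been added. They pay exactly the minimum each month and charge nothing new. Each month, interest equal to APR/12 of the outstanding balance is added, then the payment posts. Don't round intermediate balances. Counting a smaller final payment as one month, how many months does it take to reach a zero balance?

Monthly rate r = 13.5%/12 = 1.125% = 0.01125.
While 2.5% of the post-interest balance exceeds €15.00, each month B ← (B·(1+r))·(1 − 0.025), i.e. B shrinks by the factor (1+r)·0.975 = 0.98597.
This holds for months 1–191. Entering month 192 the balance is €590.69; 2.5% of the post-interest balance is now below €15.00, so the flat €15.00 minimum applies from here.
From month 192 a fixed €15.00 at rate r clears €590.69 in 53 more payments. Total: 191 + 53 = 244 months.

244 months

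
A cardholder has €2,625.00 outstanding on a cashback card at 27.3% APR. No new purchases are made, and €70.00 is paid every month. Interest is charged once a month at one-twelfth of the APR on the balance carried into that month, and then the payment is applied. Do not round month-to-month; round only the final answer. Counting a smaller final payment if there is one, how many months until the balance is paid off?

Monthly rate r = 27.3%/12 = 2.275% = 0.02275.
Recurrence: B ← B·(1+r) − €70.00.
Month 1: interest €59.72; balance after payment €2,614.72.
Month 2: interest €59.48; balance after payment €2,604.20.
Closed form: n = −ln(1 − rB₀/P)/ln(1+r) = −ln(0.14687)/ln(1.02275) ≈ 85.271, so the balance reaches zero during payment 86.

86 payments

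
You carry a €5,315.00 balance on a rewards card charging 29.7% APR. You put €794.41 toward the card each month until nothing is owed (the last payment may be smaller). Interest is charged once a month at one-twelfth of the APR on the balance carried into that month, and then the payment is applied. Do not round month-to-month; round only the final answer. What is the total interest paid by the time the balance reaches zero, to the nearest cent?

€569.55

Monthly rate r = 29.7%/12 = 2.475% = 0.02475.
Payoff takes n = ⌈−ln(1 − rB₀/P)/ln(1+r)⌉ = ⌈7.404⌉ = 8 payments; the last is €323.68.
Total paid = 7·€794.41 + €323.68 = €5,884.55.
Total interest = total paid − principal = €5,884.55 − €5,315.00 = €569.55.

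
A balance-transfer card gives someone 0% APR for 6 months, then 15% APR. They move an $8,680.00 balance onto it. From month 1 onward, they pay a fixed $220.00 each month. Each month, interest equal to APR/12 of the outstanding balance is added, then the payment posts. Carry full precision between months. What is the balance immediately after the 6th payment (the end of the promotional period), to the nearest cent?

Promo months 1–6 at r₀ = 0%/12 = 0; months 7+ at r₁ = 15%/12 = 0.0125.
After month 6 (no interest yet): B = $8,680.00 − 6·$220.00 = $7,360.00.

$7,360.00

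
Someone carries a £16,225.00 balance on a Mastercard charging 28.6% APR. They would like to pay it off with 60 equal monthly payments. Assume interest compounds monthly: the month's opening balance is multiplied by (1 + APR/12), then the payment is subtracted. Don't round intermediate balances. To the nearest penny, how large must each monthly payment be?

£511.07

Monthly rate r = 28.6%/12 = 2.38333% = 0.0238333.
Level-payment amortization: P = B₀·r / (1 − (1+r)^(−n)) = 16225.00·0.0238333 / (1 − 1.02383^(−60)).
Denominator 1 − (1+r)^(−60) = 0.756642854.
P = 386.696 / 0.756642854 ≈ 511.07.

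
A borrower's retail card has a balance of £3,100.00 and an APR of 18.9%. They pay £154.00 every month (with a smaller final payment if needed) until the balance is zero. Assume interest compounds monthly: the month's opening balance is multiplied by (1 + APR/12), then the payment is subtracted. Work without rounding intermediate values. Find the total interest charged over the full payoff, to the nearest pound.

£658

Monthly rate r = 18.9%/12 = 1.575% = 0.01575.
Payoff takes n = ⌈−ln(1 − rB₀/P)/ln(1+r)⌉ = ⌈24.401⌉ = 25 payments; the last is £62.11.
Total paid = 24·£154.00 + £62.11 = £3,758.11.
Total interest = total paid − principal = £3,758.11 − £3,100.00 = £658.11.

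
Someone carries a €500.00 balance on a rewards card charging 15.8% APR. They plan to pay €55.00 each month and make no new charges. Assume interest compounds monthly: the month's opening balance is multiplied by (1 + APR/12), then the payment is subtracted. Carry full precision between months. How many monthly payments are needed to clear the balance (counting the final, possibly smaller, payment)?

Monthly rate r = 15.8%/12 = 1.31667% = 0.0131667.
Recurrence: B ← B·(1+r) − €55.00.
Month 1: interest €6.58; balance after payment €451.58.
Month 2: interest €5.95; balance after payment €402.53.
Closed form: n = −ln(1 − rB₀/P)/ln(1+r) = −ln(0.8803)/ln(1.01317) ≈ 9.746, so the balance reaches zero during payment 10.

10 payments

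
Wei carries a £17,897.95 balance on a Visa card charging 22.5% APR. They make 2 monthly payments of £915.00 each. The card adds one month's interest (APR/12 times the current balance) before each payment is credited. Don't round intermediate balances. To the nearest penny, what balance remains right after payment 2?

£16,728.26

Monthly rate r = 22.5%/12 = 1.875% = 0.01875.
Each month: B ← B·(1+r) − £915.00.
Month 1: interest £335.59; balance after payment £17,318.54.
Month 2: interest £324.72; balance after payment £16,728.26.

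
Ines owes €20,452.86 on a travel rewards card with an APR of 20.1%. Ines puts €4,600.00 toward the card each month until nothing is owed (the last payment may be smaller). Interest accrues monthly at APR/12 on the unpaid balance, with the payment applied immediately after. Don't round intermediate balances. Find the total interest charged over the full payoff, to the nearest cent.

€987.76

Monthly rate r = 20.1%/12 = 1.675% = 0.01675.
Payoff takes n = ⌈−ln(1 − rB₀/P)/ln(1+r)⌉ = ⌈4.659⌉ = 5 payments; the last is €3,040.62.
Total paid = 4·€4,600.00 + €3,040.62 = €21,440.62.
Total interest = total paid − principal = €21,440.62 − €20,452.86 = €987.76.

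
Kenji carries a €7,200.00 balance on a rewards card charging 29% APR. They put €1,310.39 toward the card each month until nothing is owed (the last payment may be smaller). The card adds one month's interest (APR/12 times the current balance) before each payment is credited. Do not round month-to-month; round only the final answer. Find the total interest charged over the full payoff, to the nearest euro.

€619

Monthly rate r = 29%/12 = 2.41667% = 0.0241667.
Payoff takes n = ⌈−ln(1 − rB₀/P)/ln(1+r)⌉ = ⌈5.966⌉ = 6 payments; the last is €1,266.59.
Total paid = 5·€1,310.39 + €1,266.59 = €7,818.54.
Total interest = total paid − principal = €7,818.54 − €7,200.00 = €618.54.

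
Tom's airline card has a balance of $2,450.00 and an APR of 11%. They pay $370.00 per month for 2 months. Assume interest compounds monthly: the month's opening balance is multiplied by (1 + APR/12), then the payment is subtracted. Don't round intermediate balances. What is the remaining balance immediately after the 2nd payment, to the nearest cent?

$1,751.73

Monthly rate r = 11%/12 = 0.916667% = 0.00916667.
Each month: B ← B·(1+r) − $370.00.
Month 1: interest $22.46; balance after payment $2,102.46.
Month 2: interest $19.27; balance after payment $1,751.73.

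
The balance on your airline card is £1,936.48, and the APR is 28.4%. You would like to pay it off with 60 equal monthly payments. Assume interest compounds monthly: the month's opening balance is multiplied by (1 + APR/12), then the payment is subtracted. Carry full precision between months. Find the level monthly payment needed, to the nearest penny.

£60.76

Monthly rate r = 28.4%/12 = 2.36667% = 0.0236667.
Level-payment amortization: P = B₀·r / (1 − (1+r)^(−n)) = 1936.48·0.0236667 / (1 − 1.02367^(−60)).
Denominator 1 − (1+r)^(−60) = 0.754254091.
P = 45.83 / 0.754254091 ≈ 60.76.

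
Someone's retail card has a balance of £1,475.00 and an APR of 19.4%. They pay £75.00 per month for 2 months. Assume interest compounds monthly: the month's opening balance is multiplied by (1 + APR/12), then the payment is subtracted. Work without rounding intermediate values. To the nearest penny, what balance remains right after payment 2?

£1,371.86

Monthly rate r = 19.4%/12 = 1.61667% = 0.0161667.
Each month: B ← B·(1+r) − £75.00.
Month 1: interest £23.85; balance after payment £1,423.85.
Month 2: interest £23.02; balance after payment £1,371.86.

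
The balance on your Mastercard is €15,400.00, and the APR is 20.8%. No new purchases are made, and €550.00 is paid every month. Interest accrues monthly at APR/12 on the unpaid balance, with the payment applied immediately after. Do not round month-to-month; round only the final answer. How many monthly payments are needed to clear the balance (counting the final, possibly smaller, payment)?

39 months

Monthly rate r = 20.8%/12 = 1.73333% = 0.0173333.
Recurrence: B ← B·(1+r) − €550.00.
Month 1: interest €266.93; balance after payment €15,116.93.
Month 2: interest €262.03; balance after payment €14,828.96.
Closed form: n = −ln(1 − rB₀/P)/ln(1+r) = −ln(0.51467)/ln(1.01733) ≈ 38.652, so the balance reaches zero during payment 39.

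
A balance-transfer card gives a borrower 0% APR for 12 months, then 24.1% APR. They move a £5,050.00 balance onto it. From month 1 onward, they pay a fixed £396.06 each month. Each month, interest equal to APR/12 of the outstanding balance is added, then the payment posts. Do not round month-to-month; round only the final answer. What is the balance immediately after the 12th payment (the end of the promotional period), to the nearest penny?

£297.28

Promo months 1–12 at r₀ = 0%/12 = 0; months 13+ at r₁ = 24.1%/12 = 0.0200833.
After month 12 (no interest yet): B = £5,050.00 − 12·£396.06 = £297.28.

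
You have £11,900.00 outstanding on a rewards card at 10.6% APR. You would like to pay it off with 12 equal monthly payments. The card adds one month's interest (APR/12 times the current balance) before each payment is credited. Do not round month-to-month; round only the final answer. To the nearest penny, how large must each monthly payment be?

Monthly rate r = 10.6%/12 = 0.883333% = 0.00883333.
Level-payment amortization: P = B₀·r / (1 − (1+r)^(−n)) = 11900.00·0.00883333 / (1 − 1.00883^(−12)).
Denominator 1 − (1+r)^(−12) = 0.100156637.
P = 105.117 / 0.100156637 ≈ 1049.52.

£1,049.52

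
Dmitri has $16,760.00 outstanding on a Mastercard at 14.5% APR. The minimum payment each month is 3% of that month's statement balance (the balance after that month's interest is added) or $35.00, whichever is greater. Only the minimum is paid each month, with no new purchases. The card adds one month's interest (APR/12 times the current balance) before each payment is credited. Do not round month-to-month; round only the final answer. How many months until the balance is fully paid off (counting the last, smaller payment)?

188 months

Monthly rate r = 14.5%/12 = 1.20833% = 0.0120833.
While 3% of the post-interest balance exceeds $35.00, each month B ← (B·(1+r))·(1 − 0.03), i.e. B shrinks by the factor (1+r)·0.97 = 0.98172.
This holds for months 1–146. Entering month 147 the balance is $1,133.77; 3% of the post-interest balance is now below $35.00, so the flat $35.00 minimum applies from here.
From month 147 a fixed $35.00 at rate r clears $1,133.77 in 42 more payments. Total: 146 + 42 = 188 months.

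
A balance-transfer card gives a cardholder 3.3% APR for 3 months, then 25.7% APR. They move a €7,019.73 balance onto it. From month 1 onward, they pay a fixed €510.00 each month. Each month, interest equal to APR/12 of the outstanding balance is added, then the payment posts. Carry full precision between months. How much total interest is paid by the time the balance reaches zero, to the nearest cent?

Promo months 1–3 at r₀ = 3.3%/12 = 0.00275; months 4+ at r₁ = 25.7%/12 = 0.0214167.
After month 3: iterate B ← B·(1+r₀) − €510.00 for 3 months → €5,543.59.
Then at r₁ with €510.00/mo: n₂ = −ln(1 − r₁·B/P)/ln(1+r₁) ≈ 12.51 → 13 more payments.
Total paid = 15·€510.00 + €259.21 = €7,909.21; interest = €7,909.21 − €7,019.73 = €889.48.

€889.48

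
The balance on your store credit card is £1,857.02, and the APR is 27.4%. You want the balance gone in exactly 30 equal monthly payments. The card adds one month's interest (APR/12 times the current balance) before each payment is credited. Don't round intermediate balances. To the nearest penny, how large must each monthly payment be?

Monthly rate r = 27.4%/12 = 2.28333% = 0.0228333.
Level-payment amortization: P = B₀·r / (1 − (1+r)^(−n)) = 1857.02·0.0228333 / (1 − 1.02283^(−30)).
Denominator 1 − (1+r)^(−30) = 0.492011579.
P = 42.402 / 0.492011579 ≈ 86.18.

£86.18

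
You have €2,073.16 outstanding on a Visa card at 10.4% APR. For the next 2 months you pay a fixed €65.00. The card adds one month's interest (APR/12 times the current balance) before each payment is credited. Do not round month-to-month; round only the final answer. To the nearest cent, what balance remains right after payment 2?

Monthly rate r = 10.4%/12 = 0.866667% = 0.00866667.
Each month: B ← B·(1+r) − €65.00.
Month 1: interest €17.97; balance after payment €2,026.13.
Month 2: interest €17.56; balance after payment €1,978.69.

€1,978.69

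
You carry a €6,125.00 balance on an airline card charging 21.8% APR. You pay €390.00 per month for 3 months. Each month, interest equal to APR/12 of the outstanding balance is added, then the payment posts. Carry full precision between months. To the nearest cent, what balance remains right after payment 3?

Monthly rate r = 21.8%/12 = 1.81667% = 0.0181667.
Each month: B ← B·(1+r) − €390.00.
Month 1: interest €111.27; balance after payment €5,846.27.
Month 2: interest €106.21; balance after payment €5,562.48.
Month 3: interest €101.05; balance after payment €5,273.53.

€5,273.53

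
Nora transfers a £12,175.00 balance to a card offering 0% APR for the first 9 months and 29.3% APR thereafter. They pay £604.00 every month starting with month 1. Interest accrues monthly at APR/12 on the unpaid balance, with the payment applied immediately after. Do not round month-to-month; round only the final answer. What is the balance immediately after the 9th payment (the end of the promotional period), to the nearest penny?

£6,739.00

Promo months 1–9 at r₀ = 0%/12 = 0; months 10+ at r₁ = 29.3%/12 = 0.0244167.
After month 9 (no interest yet): B = £12,175.00 − 9·£604.00 = £6,739.00.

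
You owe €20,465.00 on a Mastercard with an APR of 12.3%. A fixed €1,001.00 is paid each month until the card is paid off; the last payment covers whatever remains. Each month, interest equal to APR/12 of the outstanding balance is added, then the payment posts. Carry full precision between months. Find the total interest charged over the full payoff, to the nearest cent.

Monthly rate r = 12.3%/12 = 1.025% = 0.01025.
Payoff takes n = ⌈−ln(1 − rB₀/P)/ln(1+r)⌉ = ⌈23.060⌉ = 24 payments; the last is €60.30.
Total paid = 23·€1,001.00 + €60.30 = €23,083.30.
Total interest = total paid − principal = €23,083.30 − €20,465.00 = €2,618.30.

€2,618.30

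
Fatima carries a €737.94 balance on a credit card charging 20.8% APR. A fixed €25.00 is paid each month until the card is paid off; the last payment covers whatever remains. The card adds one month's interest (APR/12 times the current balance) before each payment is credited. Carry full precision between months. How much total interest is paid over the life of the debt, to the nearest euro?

Monthly rate r = 20.8%/12 = 1.73333% = 0.0173333.
Payoff takes n = ⌈−ln(1 − rB₀/P)/ln(1+r)⌉ = ⌈41.705⌉ = 42 payments; the last is €17.68.
Total paid = 41·€25.00 + €17.68 = €1,042.68.
Total interest = total paid − principal = €1,042.68 − €737.94 = €304.74.

€305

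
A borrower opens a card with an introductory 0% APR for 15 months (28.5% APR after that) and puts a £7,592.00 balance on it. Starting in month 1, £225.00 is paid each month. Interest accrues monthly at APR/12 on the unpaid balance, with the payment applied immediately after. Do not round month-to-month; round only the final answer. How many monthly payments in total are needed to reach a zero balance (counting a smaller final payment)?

Promo months 1–15 at r₀ = 0%/12 = 0; months 16+ at r₁ = 28.5%/12 = 0.02375.
After month 15 (no interest yet): B = £7,592.00 − 15·£225.00 = £4,217.00.
Then at r₁ with £225.00/mo: n₂ = −ln(1 − r₁·B/P)/ln(1+r₁) ≈ 25.09 → 26 more payments.

41 months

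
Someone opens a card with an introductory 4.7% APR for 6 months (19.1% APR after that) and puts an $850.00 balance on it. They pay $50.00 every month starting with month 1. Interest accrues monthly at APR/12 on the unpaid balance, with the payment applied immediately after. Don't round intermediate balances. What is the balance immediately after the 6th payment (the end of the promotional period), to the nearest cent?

Promo months 1–6 at r₀ = 4.7%/12 = 0.00391667; months 7+ at r₁ = 19.1%/12 = 0.0159167.
After month 6: iterate B ← B·(1+r₀) − $50.00 for 6 months → $567.22.

$567.22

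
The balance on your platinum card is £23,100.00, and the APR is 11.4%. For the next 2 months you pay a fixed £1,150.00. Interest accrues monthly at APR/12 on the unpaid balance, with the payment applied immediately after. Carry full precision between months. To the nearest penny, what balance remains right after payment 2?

Monthly rate r = 11.4%/12 = 0.95% = 0.0095.
Each month: B ← B·(1+r) − £1,150.00.
Month 1: interest £219.45; balance after payment £22,169.45.
Month 2: interest £210.61; balance after payment £21,230.06.

£21,230.06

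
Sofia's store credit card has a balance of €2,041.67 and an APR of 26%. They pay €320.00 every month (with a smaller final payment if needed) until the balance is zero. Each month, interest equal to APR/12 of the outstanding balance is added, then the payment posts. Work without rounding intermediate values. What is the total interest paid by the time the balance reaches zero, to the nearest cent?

€179.55

Monthly rate r = 26%/12 = 2.16667% = 0.0216667.
Payoff takes n = ⌈−ln(1 − rB₀/P)/ln(1+r)⌉ = ⌈6.941⌉ = 7 payments; the last is €301.22.
Total paid = 6·€320.00 + €301.22 = €2,221.22.
Total interest = total paid − principal = €2,221.22 − €2,041.67 = €179.55.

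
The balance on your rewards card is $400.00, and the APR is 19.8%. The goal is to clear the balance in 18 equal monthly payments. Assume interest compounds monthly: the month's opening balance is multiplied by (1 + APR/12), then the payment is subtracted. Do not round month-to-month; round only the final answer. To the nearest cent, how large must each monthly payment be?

$25.87

Monthly rate r = 19.8%/12 = 1.65% = 0.0165.
Level-payment amortization: P = B₀·r / (1 − (1+r)^(−n)) = 400.00·0.0165 / (1 − 1.0165^(−18)).
Denominator 1 − (1+r)^(−18) = 0.255152942.
P = 6.6 / 0.255152942 ≈ 25.87.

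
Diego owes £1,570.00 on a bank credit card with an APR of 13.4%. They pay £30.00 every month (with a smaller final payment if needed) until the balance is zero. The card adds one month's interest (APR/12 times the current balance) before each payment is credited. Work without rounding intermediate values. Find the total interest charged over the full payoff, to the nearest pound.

£802

Monthly rate r = 13.4%/12 = 1.11667% = 0.0111667.
Payoff takes n = ⌈−ln(1 − rB₀/P)/ln(1+r)⌉ = ⌈79.066⌉ = 80 payments; the last is £1.98.
Total paid = 79·£30.00 + £1.98 = £2,371.98.
Total interest = total paid − principal = £2,371.98 − £1,570.00 = £801.98.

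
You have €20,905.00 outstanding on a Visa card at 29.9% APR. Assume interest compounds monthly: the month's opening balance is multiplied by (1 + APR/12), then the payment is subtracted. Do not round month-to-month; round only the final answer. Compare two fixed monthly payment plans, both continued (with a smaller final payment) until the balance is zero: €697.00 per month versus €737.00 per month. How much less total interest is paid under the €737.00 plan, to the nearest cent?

€2,221.81

Monthly rate r = 29.9%/12 = 2.49167% = 0.0249167.
At €697.00/mo: n = ⌈−ln(1 − rB₀/P)/ln(1+r)⌉ = 56 payments (last €624.26); total interest = total paid − €20,905.00 = €18,054.26.
At €737.00/mo: 50 payments (last €624.45); total interest €15,832.45.
Interest saved = €18,054.26 − €15,832.45 = €2,221.81.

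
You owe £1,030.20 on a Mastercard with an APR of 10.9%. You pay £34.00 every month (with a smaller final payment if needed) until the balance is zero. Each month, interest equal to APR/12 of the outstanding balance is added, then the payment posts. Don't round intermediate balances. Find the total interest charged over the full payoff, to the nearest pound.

£180

Monthly rate r = 10.9%/12 = 0.908333% = 0.00908333.
Payoff takes n = ⌈−ln(1 − rB₀/P)/ln(1+r)⌉ = ⌈35.599⌉ = 36 payments; the last is £20.39.
Total paid = 35·£34.00 + £20.39 = £1,210.39.
Total interest = total paid − principal = £1,210.39 − £1,030.20 = £180.19.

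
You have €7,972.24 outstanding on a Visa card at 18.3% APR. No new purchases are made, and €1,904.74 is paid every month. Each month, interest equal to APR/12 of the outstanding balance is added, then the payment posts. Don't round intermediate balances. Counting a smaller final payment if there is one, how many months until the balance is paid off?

5 payments

Monthly rate r = 18.3%/12 = 1.525% = 0.01525.
Recurrence: B ← B·(1+r) − €1,904.74.
Month 1: interest €121.58; balance after payment €6,189.08.
Month 2: interest €94.38; balance after payment €4,378.72.
Month 3: interest €66.78; balance after payment €2,540.76.
Month 4: interest €38.75; balance after payment €674.76.
Month 5: interest €10.29; balance after payment €0.00.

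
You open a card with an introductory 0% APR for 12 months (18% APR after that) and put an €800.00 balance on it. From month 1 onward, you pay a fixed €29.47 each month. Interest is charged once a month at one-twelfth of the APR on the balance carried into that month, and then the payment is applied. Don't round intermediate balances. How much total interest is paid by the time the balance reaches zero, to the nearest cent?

€63.82

Promo months 1–12 at r₀ = 0%/12 = 0; months 13+ at r₁ = 18%/12 = 0.015.
After month 12 (no interest yet): B = €800.00 − 12·€29.47 = €446.36.
Then at r₁ with €29.47/mo: n₂ = −ln(1 − r₁·B/P)/ln(1+r₁) ≈ 17.31 → 18 more payments.
Total paid = 29·€29.47 + €9.19 = €863.82; interest = €863.82 − €800.00 = €63.82.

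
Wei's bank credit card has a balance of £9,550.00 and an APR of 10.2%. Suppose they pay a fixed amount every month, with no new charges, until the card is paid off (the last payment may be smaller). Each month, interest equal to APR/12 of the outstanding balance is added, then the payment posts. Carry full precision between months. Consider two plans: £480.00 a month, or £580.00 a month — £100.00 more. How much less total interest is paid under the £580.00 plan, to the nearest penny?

Monthly rate r = 10.2%/12 = 0.85% = 0.0085.
At £480.00/mo: n = ⌈−ln(1 − rB₀/P)/ln(1+r)⌉ = 22 payments (last £426.53); total interest = total paid − £9,550.00 = £956.53.
At £580.00/mo: 18 payments (last £472.06); total interest £782.06.
Interest saved = £956.53 − £782.06 = £174.47.

£174.47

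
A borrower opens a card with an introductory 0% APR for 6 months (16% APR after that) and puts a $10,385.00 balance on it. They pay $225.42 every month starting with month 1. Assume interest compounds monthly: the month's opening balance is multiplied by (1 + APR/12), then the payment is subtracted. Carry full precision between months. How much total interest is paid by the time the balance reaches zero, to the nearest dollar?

Promo months 1–6 at r₀ = 0%/12 = 0; months 7+ at r₁ = 16%/12 = 0.0133333.
After month 6 (no interest yet): B = $10,385.00 − 6·$225.42 = $9,032.48.
Then at r₁ with $225.42/mo: n₂ = −ln(1 − r₁·B/P)/ln(1+r₁) ≈ 57.69 → 58 more payments.
Total paid = 63·$225.42 + $156.07 = $14,357.53; interest = $14,357.53 − $10,385.00 = $3,972.53.

$3,973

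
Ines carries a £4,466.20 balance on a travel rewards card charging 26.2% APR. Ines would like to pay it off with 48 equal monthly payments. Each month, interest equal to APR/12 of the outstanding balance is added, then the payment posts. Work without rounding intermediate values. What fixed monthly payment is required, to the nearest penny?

Monthly rate r = 26.2%/12 = 2.18333% = 0.0218333.
Level-payment amortization: P = B₀·r / (1 − (1+r)^(−n)) = 4466.20·0.0218333 / (1 − 1.02183^(−48)).
Denominator 1 − (1+r)^(−48) = 0.64538521.
P = 97.512 / 0.64538521 ≈ 151.09.

£151.09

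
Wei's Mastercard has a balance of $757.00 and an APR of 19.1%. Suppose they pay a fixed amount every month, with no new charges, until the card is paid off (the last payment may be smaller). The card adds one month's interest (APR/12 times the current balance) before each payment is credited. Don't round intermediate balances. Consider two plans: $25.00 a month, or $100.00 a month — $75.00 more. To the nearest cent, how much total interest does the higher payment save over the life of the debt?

$228.15

Monthly rate r = 19.1%/12 = 1.59167% = 0.0159167.
At $25.00/mo: n = ⌈−ln(1 − rB₀/P)/ln(1+r)⌉ = 42 payments (last $16.28); total interest = total paid − $757.00 = $284.28.
At $100.00/mo: 9 payments (last $13.13); total interest $56.13.
Interest saved = $284.28 − $56.13 = $228.15.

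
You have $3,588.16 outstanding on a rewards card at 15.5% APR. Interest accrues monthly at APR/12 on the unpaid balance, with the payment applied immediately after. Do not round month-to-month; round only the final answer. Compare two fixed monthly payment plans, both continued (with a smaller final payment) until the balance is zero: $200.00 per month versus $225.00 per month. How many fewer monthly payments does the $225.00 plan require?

Monthly rate r = 15.5%/12 = 1.29167% = 0.0129167.
At $200.00/mo: n = ⌈−ln(1 − rB₀/P)/ln(1+r)⌉ = 21 payments (last $108.50); total interest = total paid − $3,588.16 = $520.34.
At $225.00/mo: 18 payments (last $218.80); total interest $455.64.
Payments saved = 21 − 18 = 3.

3 fewer payments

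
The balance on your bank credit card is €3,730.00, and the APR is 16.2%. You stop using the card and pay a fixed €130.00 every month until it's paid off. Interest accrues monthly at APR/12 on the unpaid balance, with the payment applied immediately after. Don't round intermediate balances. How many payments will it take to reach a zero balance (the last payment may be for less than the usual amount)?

37 payments

Monthly rate r = 16.2%/12 = 1.35% = 0.0135.
Recurrence: B ← B·(1+r) − €130.00.
Month 1: interest €50.35; balance after payment €3,650.36.
Month 2: interest €49.28; balance after payment €3,569.63.
Closed form: n = −ln(1 − rB₀/P)/ln(1+r) = −ln(0.61265)/ln(1.0135) ≈ 36.537, so the balance reaches zero during payment 37.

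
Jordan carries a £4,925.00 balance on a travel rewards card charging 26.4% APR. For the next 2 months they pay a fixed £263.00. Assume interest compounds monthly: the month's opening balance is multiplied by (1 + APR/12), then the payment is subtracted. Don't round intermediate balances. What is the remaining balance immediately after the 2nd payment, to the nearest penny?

Monthly rate r = 26.4%/12 = 2.2% = 0.022.
Each month: B ← B·(1+r) − £263.00.
Month 1: interest £108.35; balance after payment £4,770.35.
Month 2: interest £104.95; balance after payment £4,612.30.

£4,612.30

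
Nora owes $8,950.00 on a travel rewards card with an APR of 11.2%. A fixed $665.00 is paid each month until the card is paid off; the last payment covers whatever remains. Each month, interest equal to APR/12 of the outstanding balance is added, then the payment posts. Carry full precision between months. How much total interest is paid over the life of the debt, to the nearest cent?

Monthly rate r = 11.2%/12 = 0.933333% = 0.00933333.
Payoff takes n = ⌈−ln(1 − rB₀/P)/ln(1+r)⌉ = ⌈14.449⌉ = 15 payments; the last is $299.46.
Total paid = 14·$665.00 + $299.46 = $9,609.46.
Total interest = total paid − principal = $9,609.46 − $8,950.00 = $659.46.

$659.46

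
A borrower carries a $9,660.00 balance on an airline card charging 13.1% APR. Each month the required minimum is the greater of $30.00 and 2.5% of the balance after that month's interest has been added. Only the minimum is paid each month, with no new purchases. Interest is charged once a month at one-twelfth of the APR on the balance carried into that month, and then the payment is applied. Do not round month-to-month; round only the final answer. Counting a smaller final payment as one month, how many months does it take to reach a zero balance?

198 months

Monthly rate r = 13.1%/12 = 1.09167% = 0.0109167.
While 2.5% of the post-interest balance exceeds $30.00, each month B ← (B·(1+r))·(1 − 0.025), i.e. B shrinks by the factor (1+r)·0.975 = 0.98564.
This holds for months 1–145. Entering month 146 the balance is $1,186.79; 2.5% of the post-interest balance is now below $30.00, so the flat $30.00 minimum applies from here.
From month 146 a fixed $30.00 at rate r clears $1,186.79 in 53 more payments. Total: 145 + 53 = 198 months.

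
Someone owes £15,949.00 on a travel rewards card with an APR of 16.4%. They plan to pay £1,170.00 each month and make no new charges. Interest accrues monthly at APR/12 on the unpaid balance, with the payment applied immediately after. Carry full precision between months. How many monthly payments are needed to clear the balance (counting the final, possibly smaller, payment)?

Monthly rate r = 16.4%/12 = 1.36667% = 0.0136667.
Recurrence: B ← B·(1+r) − £1,170.00.
Month 1: interest £217.97; balance after payment £14,996.97.
Month 2: interest £204.96; balance after payment £14,031.93.
Closed form: n = −ln(1 − rB₀/P)/ln(1+r) = −ln(0.8137)/ln(1.01367) ≈ 15.188, so the balance reaches zero during payment 16.

16 months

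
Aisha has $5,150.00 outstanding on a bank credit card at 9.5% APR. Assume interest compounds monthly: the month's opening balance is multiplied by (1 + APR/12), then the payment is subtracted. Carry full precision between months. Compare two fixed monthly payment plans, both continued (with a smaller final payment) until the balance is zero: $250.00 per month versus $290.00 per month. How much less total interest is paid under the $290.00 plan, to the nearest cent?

$72.38

Monthly rate r = 9.5%/12 = 0.791667% = 0.00791667.
At $250.00/mo: n = ⌈−ln(1 − rB₀/P)/ln(1+r)⌉ = 23 payments (last $144.49); total interest = total paid − $5,150.00 = $494.49.
At $290.00/mo: 20 payments (last $62.11); total interest $422.11.
Interest saved = $494.49 − $422.11 = $72.38.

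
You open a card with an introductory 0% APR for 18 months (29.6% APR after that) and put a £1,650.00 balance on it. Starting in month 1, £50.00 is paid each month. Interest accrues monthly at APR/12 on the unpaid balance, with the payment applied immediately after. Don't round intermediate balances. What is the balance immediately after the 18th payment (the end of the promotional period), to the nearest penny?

£750.00

Promo months 1–18 at r₀ = 0%/12 = 0; months 19+ at r₁ = 29.6%/12 = 0.0246667.
After month 18 (no interest yet): B = £1,650.00 − 18·£50.00 = £750.00.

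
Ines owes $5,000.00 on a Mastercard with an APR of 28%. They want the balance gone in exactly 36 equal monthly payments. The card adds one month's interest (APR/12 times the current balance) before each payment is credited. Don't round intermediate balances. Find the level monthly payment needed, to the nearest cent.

$206.82

Monthly rate r = 28%/12 = 2.33333% = 0.0233333.
Level-payment amortization: P = B₀·r / (1 − (1+r)^(−n)) = 5000.00·0.0233333 / (1 − 1.02333^(−36)).
Denominator 1 − (1+r)^(−36) = 0.564103228.
P = 116.667 / 0.564103228 ≈ 206.82.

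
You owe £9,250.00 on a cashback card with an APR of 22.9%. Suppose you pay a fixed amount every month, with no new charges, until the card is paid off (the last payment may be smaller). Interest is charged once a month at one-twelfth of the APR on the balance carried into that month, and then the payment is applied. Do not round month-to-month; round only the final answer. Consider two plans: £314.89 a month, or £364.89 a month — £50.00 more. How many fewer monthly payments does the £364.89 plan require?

9 fewer payments

Monthly rate r = 22.9%/12 = 1.90833% = 0.0190833.
At £314.89/mo: n = ⌈−ln(1 − rB₀/P)/ln(1+r)⌉ = 44 payments (last £158.10); total interest = total paid − £9,250.00 = £4,448.37.
At £364.89/mo: 35 payments (last £356.64); total interest £3,512.90.
Payments saved = 44 − 35 = 9.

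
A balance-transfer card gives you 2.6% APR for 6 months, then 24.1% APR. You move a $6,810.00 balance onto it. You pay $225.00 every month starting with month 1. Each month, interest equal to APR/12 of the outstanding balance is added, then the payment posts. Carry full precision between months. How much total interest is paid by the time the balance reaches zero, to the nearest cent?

Promo months 1–6 at r₀ = 2.6%/12 = 0.00216667; months 7+ at r₁ = 24.1%/12 = 0.0200833.
After month 6: iterate B ← B·(1+r₀) − $225.00 for 6 months → $5,541.68.
Then at r₁ with $225.00/mo: n₂ = −ln(1 − r₁·B/P)/ln(1+r₁) ≈ 34.32 → 35 more payments.
Total paid = 40·$225.00 + $73.24 = $9,073.24; interest = $9,073.24 − $6,810.00 = $2,263.24.

$2,263.24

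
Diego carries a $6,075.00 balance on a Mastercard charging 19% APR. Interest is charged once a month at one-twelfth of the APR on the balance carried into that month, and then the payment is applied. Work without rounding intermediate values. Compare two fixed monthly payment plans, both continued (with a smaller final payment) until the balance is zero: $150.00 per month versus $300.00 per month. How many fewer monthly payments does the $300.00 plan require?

Monthly rate r = 19%/12 = 1.58333% = 0.0158333.
At $150.00/mo: n = ⌈−ln(1 − rB₀/P)/ln(1+r)⌉ = 66 payments (last $38.66); total interest = total paid − $6,075.00 = $3,713.66.
At $300.00/mo: 25 payments (last $183.11); total interest $1,308.11.
Payments saved = 66 − 25 = 41.

41 fewer payments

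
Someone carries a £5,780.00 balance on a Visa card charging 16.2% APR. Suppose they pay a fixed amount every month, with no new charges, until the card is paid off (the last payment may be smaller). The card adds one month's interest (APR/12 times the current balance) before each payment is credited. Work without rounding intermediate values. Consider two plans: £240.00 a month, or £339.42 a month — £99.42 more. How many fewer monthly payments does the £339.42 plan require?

10 fewer payments

Monthly rate r = 16.2%/12 = 1.35% = 0.0135.
At £240.00/mo: n = ⌈−ln(1 − rB₀/P)/ln(1+r)⌉ = 30 payments (last £78.15); total interest = total paid − £5,780.00 = £1,258.15.
At £339.42/mo: 20 payments (last £163.59); total interest £832.57.
Payments saved = 30 − 20 = 10.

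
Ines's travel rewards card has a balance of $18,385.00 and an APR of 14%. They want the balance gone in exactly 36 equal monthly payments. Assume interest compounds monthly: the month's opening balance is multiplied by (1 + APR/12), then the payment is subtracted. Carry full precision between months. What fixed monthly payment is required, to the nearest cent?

Monthly rate r = 14%/12 = 1.16667% = 0.0116667.
Level-payment amortization: P = B₀·r / (1 − (1+r)^(−n)) = 18385.00·0.0116667 / (1 − 1.01167^(−36)).
Denominator 1 − (1+r)^(−36) = 0.341353884.
P = 214.492 / 0.341353884 ≈ 628.36.

$628.36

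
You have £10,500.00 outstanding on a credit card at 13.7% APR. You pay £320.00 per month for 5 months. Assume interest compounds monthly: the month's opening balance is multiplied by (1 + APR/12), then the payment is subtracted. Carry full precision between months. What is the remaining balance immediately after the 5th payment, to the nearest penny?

Monthly rate r = 13.7%/12 = 1.14167% = 0.0114167.
Each month: B ← B·(1+r) − £320.00.
Month 1: interest £119.87; balance after payment £10,299.88.
Month 2: interest £117.59; balance after payment £10,097.47.
Month 3: interest £115.28; balance after payment £9,892.74.
Month 4: interest £112.94; balance after payment £9,685.69.
Month 5: interest £110.58; balance after payment £9,476.27.

£9,476.27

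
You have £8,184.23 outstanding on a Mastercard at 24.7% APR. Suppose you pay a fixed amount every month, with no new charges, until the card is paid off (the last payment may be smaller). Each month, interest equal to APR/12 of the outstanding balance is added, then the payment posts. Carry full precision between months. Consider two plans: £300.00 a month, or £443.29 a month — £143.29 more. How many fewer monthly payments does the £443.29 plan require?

17 fewer payments

Monthly rate r = 24.7%/12 = 2.05833% = 0.0205833.
At £300.00/mo: n = ⌈−ln(1 − rB₀/P)/ln(1+r)⌉ = 41 payments (last £140.46); total interest = total paid − £8,184.23 = £3,956.23.
At £443.29/mo: 24 payments (last £206.87); total interest £2,218.31.
Payments saved = 41 − 24 = 17.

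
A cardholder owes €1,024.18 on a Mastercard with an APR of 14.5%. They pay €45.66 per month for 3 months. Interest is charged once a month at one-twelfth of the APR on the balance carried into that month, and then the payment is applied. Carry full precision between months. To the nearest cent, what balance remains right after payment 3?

Monthly rate r = 14.5%/12 = 1.20833% = 0.0120833.
Each month: B ← B·(1+r) − €45.66.
Month 1: interest €12.38; balance after payment €990.90.
Month 2: interest €11.97; balance after payment €957.21.
Month 3: interest €11.57; balance after payment €923.12.

€923.12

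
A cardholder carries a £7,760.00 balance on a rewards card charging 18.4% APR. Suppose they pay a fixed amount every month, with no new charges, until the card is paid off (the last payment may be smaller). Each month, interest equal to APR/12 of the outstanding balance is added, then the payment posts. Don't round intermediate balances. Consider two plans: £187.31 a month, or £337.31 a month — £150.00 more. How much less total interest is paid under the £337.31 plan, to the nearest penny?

£2,770.67

Monthly rate r = 18.4%/12 = 1.53333% = 0.0153333.
At £187.31/mo: n = ⌈−ln(1 − rB₀/P)/ln(1+r)⌉ = 67 payments (last £51.91); total interest = total paid − £7,760.00 = £4,654.37.
At £337.31/mo: 29 payments (last £199.02); total interest £1,883.70.
Interest saved = £4,654.37 − £1,883.70 = £2,770.67.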